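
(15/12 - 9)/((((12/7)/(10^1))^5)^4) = -235897088549229815578460693359375/14624633760251904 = -16130119387356649.54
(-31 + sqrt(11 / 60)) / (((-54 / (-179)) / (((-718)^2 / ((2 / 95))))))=-67940263555 / 27 + 438324281 * sqrt(165) / 162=-2481550641.95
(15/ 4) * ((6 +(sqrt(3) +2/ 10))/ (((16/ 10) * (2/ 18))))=167.32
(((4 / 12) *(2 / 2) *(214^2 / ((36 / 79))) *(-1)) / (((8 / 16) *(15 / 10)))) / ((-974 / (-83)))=-150142186 / 39447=-3806.18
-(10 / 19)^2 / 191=-100 / 68951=-0.00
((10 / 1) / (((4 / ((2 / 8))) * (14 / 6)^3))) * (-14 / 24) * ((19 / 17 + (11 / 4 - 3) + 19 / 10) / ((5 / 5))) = -8469 / 106624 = -0.08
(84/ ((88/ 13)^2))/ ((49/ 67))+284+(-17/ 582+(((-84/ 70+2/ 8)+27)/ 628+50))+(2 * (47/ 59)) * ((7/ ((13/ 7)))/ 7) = 337.38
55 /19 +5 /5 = 74 /19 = 3.89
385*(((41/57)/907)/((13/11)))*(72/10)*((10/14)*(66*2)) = 39291120/224029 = 175.38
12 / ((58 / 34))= 7.03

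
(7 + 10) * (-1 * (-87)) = 1479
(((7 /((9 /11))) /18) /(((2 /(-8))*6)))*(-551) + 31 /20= 856073 /4860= 176.15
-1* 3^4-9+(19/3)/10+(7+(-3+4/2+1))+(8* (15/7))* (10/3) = -5297/210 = -25.22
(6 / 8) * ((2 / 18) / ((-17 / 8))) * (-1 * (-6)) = -4 / 17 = -0.24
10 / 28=5 / 14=0.36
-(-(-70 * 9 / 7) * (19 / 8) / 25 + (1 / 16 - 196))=14991 / 80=187.39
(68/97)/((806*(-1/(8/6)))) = -136/117273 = -0.00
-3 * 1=-3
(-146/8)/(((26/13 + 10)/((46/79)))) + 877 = 1661113/1896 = 876.11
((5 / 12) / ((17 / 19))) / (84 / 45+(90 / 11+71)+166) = 5225 / 2771884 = 0.00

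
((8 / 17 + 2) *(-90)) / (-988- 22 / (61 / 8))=6405 / 28543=0.22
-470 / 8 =-235 / 4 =-58.75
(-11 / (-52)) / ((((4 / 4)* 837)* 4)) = 11 / 174096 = 0.00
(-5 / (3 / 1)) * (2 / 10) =-1 / 3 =-0.33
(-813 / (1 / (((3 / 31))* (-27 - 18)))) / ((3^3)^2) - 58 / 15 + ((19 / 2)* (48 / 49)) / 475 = 345041 / 341775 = 1.01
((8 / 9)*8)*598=4252.44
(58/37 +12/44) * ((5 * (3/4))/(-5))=-2247/1628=-1.38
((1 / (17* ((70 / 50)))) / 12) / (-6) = -5 / 8568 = -0.00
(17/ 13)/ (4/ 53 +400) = 901/ 275652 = 0.00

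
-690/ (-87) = 230/ 29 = 7.93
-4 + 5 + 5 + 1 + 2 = 9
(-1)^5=-1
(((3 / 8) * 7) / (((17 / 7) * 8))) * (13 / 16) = 1911 / 17408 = 0.11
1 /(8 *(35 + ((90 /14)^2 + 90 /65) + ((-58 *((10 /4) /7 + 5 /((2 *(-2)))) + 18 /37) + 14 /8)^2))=1744106 /41804257965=0.00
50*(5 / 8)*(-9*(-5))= 5625 / 4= 1406.25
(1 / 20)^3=0.00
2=2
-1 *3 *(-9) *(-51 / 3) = -459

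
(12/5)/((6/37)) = 74/5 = 14.80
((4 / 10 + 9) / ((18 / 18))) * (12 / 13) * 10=1128 / 13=86.77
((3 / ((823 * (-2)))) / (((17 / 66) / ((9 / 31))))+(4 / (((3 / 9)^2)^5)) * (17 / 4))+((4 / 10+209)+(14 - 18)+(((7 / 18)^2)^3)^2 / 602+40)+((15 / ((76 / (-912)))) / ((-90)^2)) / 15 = 1083144988279468457846396176007 / 1078745436704616333926400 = 1004078.40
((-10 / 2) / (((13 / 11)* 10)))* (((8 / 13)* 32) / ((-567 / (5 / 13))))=7040 / 1245699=0.01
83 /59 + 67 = 4036 /59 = 68.41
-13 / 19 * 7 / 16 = -91 / 304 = -0.30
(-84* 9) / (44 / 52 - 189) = 4914 / 1223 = 4.02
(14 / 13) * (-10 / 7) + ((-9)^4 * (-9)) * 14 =-10746938 / 13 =-826687.54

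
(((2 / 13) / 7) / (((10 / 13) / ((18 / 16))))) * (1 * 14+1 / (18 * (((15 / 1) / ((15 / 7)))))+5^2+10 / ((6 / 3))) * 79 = 87611 / 784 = 111.75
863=863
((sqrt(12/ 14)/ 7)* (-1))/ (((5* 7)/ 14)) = -2* sqrt(42)/ 245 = -0.05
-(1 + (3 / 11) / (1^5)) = -14 / 11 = -1.27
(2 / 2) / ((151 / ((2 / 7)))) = 2 / 1057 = 0.00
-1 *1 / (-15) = 1 / 15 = 0.07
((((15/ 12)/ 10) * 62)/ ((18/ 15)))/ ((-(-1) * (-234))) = -155/ 5616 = -0.03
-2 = -2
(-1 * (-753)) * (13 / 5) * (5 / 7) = 9789 / 7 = 1398.43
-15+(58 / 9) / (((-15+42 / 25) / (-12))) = -9185 / 999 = -9.19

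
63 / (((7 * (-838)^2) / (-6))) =-27 / 351122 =-0.00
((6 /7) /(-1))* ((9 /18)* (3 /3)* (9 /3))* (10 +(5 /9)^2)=-835 /63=-13.25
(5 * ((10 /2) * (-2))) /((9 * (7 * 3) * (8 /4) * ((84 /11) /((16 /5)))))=-220 /3969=-0.06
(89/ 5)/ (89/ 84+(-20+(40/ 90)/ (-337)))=-7558236/ 8043065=-0.94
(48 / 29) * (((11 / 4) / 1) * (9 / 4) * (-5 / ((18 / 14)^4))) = -132055 / 7047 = -18.74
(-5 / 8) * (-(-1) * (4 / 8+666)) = -416.56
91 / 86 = 1.06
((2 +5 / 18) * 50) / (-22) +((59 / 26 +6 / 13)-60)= -62.45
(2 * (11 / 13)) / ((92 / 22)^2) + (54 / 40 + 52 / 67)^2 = 4.62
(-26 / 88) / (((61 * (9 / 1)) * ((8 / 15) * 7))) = -65 / 450912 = -0.00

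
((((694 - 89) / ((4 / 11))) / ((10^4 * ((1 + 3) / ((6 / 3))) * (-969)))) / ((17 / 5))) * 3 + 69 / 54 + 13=2257887221 / 158140800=14.28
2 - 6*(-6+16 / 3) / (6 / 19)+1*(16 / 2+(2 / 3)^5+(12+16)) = 12344 / 243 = 50.80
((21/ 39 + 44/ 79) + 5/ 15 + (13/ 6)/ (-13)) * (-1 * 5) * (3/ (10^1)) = -1.89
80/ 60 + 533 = 1603/ 3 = 534.33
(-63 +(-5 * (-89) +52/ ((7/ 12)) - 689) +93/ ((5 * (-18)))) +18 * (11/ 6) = -39037/ 210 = -185.89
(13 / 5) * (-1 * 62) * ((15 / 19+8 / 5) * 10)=-365924 / 95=-3851.83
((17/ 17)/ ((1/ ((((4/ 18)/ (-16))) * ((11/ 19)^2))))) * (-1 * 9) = 121/ 2888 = 0.04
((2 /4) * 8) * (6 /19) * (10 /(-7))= -240 /133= -1.80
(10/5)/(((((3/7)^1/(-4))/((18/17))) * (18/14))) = -784/51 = -15.37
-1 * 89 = -89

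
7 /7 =1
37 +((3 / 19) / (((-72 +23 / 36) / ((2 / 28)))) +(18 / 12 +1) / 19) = 37.13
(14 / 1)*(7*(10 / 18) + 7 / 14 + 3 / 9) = 595 / 9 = 66.11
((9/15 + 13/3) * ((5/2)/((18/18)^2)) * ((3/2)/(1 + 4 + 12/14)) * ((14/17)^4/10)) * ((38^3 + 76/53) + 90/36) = 7234519804582/907455665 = 7972.31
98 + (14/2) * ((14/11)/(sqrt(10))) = 49 * sqrt(10)/55 + 98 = 100.82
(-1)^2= 1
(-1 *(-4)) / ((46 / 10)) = 20 / 23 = 0.87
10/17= 0.59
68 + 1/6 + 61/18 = 71.56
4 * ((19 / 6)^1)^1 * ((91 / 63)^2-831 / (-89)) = 144.70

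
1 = 1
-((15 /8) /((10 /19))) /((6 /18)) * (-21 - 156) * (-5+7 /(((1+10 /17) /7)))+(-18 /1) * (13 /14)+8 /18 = 24639227 /504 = 48887.36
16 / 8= 2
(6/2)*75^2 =16875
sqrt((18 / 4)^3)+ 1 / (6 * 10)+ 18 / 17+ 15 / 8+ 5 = 16219 / 2040+ 27 * sqrt(2) / 4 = 17.50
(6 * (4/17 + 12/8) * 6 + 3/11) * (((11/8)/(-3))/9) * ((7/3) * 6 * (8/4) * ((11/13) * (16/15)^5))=-157887758336/1510396875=-104.53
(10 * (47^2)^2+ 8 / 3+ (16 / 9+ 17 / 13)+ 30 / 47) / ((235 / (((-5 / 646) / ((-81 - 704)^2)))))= -268333693331 / 102885319151550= -0.00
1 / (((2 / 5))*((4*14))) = 5 / 112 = 0.04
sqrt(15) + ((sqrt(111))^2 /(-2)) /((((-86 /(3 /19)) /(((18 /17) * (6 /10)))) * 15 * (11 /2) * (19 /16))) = 3.87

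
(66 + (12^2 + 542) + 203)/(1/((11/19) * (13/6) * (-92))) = -6281990/57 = -110210.35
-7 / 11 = -0.64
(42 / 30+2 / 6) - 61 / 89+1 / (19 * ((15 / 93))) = 34858 / 25365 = 1.37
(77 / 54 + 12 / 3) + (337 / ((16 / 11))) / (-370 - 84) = 964087 / 196128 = 4.92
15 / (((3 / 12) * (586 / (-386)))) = -11580 / 293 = -39.52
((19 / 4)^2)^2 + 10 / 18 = 1174169 / 2304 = 509.62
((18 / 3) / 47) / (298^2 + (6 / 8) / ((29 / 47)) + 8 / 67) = 15544 / 10813055987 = 0.00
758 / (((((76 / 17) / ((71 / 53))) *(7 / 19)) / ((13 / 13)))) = 457453 / 742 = 616.51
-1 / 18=-0.06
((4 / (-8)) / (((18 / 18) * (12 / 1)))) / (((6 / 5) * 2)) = -0.02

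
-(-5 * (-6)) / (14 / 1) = -15 / 7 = -2.14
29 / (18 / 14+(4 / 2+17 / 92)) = 8.36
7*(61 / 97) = 427 / 97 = 4.40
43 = 43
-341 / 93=-11 / 3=-3.67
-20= -20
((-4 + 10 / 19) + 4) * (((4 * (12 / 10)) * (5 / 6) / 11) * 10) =400 / 209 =1.91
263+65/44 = 11637/44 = 264.48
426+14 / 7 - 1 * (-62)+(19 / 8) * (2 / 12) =490.40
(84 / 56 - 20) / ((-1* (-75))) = -37 / 150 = -0.25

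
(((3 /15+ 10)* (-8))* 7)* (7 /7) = -571.20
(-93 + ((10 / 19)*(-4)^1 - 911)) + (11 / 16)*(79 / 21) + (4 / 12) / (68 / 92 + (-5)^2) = -118518073 / 118104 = -1003.51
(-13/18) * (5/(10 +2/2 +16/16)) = -65/216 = -0.30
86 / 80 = 43 / 40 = 1.08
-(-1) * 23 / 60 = 23 / 60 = 0.38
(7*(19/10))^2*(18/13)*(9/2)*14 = 10029663/650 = 15430.25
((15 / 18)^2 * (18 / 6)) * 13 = 325 / 12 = 27.08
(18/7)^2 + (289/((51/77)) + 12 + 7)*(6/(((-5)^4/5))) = 174368/6125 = 28.47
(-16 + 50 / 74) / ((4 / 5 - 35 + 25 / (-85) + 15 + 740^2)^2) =-455175 / 8906211890684557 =-0.00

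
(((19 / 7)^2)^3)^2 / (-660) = -2213314919066161 / 9135249552660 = -242.28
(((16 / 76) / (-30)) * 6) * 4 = -0.17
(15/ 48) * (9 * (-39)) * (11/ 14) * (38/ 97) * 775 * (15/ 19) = -224420625/ 10864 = -20657.27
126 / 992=63 / 496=0.13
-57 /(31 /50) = -2850 /31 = -91.94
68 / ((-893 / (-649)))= 44132 / 893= 49.42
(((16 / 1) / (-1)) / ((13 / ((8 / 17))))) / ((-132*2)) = 16 / 7293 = 0.00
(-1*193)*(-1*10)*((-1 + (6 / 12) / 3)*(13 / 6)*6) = -62725 / 3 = -20908.33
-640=-640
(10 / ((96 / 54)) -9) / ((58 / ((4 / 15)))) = -9 / 580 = -0.02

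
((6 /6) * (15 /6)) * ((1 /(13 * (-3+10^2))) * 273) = 105 /194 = 0.54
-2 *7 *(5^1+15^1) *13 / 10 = -364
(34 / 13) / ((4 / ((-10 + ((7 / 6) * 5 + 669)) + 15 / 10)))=33983 / 78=435.68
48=48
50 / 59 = 0.85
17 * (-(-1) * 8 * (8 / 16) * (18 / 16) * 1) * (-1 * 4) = -306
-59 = -59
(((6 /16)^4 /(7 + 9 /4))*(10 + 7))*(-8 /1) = -1377 /4736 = -0.29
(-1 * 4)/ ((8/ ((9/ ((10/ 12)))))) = -27/ 5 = -5.40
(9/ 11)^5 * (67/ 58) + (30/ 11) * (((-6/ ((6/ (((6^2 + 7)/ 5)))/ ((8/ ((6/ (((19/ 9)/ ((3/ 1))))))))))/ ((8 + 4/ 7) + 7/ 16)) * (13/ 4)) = -1912501758743/ 254475718794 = -7.52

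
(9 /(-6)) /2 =-3 /4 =-0.75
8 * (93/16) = 93/2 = 46.50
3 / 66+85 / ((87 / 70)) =130987 / 1914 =68.44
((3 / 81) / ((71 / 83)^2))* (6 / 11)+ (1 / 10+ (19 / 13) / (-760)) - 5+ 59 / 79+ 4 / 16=-79493543599 / 20501343720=-3.88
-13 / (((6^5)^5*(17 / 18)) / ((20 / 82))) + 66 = 36329169720911836741567 / 550441965468361162752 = 66.00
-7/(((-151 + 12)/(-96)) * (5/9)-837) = 6048/722473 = 0.01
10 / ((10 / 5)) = 5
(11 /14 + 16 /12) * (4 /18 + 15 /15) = 979 /378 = 2.59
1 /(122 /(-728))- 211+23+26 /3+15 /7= -183.16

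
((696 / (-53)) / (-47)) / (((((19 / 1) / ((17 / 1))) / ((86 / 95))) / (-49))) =-49860048 / 4496255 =-11.09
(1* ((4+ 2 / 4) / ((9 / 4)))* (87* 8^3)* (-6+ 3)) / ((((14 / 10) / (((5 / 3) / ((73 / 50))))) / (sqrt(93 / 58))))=-1920000* sqrt(5394) / 511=-275953.43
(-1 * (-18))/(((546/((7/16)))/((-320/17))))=-60/221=-0.27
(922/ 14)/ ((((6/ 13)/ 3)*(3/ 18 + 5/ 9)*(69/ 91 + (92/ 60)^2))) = 12135825/ 63664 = 190.62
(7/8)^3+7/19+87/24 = 45365/9728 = 4.66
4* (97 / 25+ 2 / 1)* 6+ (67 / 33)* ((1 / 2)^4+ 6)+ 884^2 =10317244459 / 13200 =781609.43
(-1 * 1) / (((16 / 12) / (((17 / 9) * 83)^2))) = -18434.45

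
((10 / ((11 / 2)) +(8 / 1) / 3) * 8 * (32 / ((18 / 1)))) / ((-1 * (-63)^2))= -18944 / 1178793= -0.02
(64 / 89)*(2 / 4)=32 / 89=0.36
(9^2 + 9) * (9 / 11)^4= 590490 / 14641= 40.33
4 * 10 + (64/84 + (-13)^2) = 4405/21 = 209.76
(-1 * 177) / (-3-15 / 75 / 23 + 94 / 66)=111.71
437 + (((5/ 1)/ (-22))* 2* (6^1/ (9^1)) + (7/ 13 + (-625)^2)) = 167765699/ 429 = 391062.24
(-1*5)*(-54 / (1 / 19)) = 5130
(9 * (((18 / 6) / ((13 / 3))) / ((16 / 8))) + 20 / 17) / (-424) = -1897 / 187408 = -0.01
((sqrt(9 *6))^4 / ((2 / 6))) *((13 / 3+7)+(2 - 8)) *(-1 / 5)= -46656 / 5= -9331.20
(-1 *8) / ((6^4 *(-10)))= 1 / 1620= 0.00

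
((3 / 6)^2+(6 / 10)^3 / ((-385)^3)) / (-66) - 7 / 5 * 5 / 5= -2643611403017 / 1883198625000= -1.40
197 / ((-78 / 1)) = -2.53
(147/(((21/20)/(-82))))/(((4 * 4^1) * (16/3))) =-4305/32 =-134.53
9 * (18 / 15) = 10.80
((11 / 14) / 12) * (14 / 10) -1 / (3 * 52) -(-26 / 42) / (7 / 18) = 128197 / 76440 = 1.68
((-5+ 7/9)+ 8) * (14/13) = 476/117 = 4.07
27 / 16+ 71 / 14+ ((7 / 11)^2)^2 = 11352149 / 1639792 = 6.92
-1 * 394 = -394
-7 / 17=-0.41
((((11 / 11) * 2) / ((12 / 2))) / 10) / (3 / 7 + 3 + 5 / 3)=7 / 1070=0.01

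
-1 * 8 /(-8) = 1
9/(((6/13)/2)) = 39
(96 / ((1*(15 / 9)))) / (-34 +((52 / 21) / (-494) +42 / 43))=-2470608 / 1416665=-1.74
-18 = -18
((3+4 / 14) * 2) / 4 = 23 / 14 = 1.64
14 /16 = 7 /8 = 0.88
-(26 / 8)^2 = -169 / 16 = -10.56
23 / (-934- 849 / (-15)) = -115 / 4387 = -0.03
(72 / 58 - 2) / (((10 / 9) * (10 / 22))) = -1089 / 725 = -1.50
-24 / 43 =-0.56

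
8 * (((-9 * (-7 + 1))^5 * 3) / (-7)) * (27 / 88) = -37192366944 / 77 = -483017752.52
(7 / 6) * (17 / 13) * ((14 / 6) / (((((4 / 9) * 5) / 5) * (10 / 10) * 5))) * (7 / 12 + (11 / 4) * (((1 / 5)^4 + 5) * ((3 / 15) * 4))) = 361944331 / 19500000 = 18.56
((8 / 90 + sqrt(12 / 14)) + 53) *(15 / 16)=15 *sqrt(42) / 112 + 2389 / 48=50.64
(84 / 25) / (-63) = -4 / 75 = -0.05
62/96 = 31/48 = 0.65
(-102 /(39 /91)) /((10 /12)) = -1428 /5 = -285.60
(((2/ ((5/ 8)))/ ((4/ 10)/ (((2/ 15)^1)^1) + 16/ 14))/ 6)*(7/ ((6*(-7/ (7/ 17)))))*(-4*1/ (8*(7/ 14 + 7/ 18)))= 49/ 9860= 0.00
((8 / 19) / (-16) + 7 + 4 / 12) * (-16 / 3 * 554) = -3691856 / 171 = -21589.80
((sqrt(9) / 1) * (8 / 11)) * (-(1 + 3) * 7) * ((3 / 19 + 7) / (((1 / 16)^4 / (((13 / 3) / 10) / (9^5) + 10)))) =-17683612199550976 / 61706205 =-286577536.24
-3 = -3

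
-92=-92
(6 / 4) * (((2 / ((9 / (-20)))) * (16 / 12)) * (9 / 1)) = -80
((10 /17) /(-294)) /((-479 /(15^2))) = 375 /399007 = 0.00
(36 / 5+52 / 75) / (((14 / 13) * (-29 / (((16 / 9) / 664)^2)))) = -15392 / 8495687025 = -0.00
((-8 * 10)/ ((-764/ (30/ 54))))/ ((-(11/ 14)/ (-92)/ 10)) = 1288000/ 18909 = 68.12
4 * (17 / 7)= 68 / 7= 9.71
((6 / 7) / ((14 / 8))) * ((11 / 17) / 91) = 264 / 75803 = 0.00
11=11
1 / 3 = 0.33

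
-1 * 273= -273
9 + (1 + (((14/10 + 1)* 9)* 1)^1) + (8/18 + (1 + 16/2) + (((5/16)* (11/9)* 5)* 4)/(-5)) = 2371/60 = 39.52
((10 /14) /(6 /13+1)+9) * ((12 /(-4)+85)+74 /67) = 7026816 /8911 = 788.56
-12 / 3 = -4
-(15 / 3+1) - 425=-431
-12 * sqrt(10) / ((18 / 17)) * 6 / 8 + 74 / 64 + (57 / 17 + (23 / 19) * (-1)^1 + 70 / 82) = 1759655 / 423776 - 17 * sqrt(10) / 2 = -22.73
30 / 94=15 / 47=0.32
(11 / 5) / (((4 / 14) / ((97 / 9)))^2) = 5071451 / 1620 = 3130.53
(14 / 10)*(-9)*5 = -63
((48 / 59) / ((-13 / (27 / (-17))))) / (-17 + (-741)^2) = 162 / 894905687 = 0.00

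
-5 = -5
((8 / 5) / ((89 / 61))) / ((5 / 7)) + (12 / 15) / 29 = 100844 / 64525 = 1.56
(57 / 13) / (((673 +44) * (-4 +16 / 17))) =-323 / 161564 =-0.00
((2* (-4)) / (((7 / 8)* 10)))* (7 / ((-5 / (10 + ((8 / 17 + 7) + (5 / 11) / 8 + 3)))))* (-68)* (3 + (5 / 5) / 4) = -1596868 / 275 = -5806.79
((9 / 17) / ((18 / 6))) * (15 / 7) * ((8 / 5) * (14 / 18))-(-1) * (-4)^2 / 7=2.76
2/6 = 1/3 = 0.33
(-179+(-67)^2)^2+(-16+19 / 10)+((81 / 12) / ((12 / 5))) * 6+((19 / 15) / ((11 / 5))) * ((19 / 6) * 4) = 73561395869 / 3960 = 18576110.07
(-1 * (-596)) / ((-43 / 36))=-21456 / 43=-498.98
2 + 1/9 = 19/9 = 2.11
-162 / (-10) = 81 / 5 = 16.20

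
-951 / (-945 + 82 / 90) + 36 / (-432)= 29441 / 31863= 0.92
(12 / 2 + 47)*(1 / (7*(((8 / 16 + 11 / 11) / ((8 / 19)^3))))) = 54272 / 144039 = 0.38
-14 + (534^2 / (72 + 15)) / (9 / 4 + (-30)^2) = -361682 / 34887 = -10.37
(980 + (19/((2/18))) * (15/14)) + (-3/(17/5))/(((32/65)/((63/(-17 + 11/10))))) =118098905/100912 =1170.32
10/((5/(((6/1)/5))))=12/5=2.40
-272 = -272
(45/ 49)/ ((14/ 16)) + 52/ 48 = 8779/ 4116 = 2.13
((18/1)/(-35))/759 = -6/8855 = -0.00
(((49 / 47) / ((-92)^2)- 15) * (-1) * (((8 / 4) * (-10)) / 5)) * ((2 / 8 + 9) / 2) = -220781627 / 795616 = -277.50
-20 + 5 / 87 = -19.94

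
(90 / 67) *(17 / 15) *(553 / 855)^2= 10397506 / 16326225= 0.64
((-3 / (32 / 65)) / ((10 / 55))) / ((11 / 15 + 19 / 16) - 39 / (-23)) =-740025 / 79852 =-9.27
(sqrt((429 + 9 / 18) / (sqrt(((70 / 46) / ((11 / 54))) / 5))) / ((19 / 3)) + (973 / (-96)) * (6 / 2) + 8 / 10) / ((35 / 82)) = -194217 / 2800 + 41 * 1518^(1 / 4) * 7^(3 / 4) * sqrt(859) / 4655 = -62.43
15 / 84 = 5 / 28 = 0.18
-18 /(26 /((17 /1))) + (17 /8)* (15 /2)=867 /208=4.17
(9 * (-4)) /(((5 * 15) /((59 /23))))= -708 /575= -1.23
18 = 18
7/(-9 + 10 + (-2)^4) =7/17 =0.41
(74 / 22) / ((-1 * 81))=-37 / 891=-0.04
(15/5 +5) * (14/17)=112/17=6.59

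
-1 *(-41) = 41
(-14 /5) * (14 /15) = -196 /75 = -2.61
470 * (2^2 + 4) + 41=3801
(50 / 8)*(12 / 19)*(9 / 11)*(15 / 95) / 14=2025 / 55594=0.04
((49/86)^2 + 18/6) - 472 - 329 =-5899607/7396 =-797.68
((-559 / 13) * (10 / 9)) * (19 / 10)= -817 / 9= -90.78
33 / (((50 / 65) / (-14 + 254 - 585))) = -29601 / 2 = -14800.50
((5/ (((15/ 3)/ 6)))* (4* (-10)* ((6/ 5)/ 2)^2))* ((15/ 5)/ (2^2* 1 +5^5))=-432/ 5215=-0.08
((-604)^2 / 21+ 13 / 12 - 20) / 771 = 1457675 / 64764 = 22.51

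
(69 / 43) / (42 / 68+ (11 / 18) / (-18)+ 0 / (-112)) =380052 / 138245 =2.75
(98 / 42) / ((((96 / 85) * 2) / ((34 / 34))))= 595 / 576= 1.03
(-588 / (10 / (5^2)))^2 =2160900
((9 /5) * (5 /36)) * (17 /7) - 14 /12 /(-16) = 457 /672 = 0.68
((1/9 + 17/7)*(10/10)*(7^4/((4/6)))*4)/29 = 1261.61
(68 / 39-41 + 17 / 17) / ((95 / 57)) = -1492 / 65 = -22.95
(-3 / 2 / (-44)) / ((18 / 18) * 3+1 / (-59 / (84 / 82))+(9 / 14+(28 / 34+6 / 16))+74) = 287861 / 665583963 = 0.00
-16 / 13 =-1.23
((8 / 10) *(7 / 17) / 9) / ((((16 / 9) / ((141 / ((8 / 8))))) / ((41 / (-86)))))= -40467 / 29240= -1.38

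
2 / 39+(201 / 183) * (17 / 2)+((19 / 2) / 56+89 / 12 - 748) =-194780507 / 266448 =-731.03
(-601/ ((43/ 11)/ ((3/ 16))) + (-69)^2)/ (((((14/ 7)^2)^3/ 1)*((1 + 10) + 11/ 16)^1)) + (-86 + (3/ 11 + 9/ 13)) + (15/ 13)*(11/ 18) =-1565554495/ 20070336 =-78.00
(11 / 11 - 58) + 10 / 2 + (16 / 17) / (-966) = -426980 / 8211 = -52.00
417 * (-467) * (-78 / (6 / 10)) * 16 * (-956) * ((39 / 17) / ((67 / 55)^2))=-598639848096.55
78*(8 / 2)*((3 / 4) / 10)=117 / 5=23.40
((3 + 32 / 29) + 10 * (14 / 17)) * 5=30415 / 493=61.69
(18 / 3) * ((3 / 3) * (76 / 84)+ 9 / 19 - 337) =-267826 / 133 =-2013.73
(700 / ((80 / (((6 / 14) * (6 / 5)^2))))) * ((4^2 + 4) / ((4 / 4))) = 108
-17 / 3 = -5.67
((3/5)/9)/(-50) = -0.00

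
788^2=620944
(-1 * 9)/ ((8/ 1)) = -9/ 8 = -1.12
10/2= 5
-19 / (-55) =0.35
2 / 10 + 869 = 4346 / 5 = 869.20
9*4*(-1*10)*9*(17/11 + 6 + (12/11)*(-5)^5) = 121231080/11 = 11021007.27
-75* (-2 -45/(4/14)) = 23925/2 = 11962.50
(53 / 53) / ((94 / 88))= 44 / 47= 0.94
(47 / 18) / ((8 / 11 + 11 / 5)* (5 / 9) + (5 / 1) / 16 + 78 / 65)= 20680 / 24859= 0.83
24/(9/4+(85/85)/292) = 3504/329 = 10.65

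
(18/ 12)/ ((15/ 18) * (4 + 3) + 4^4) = 0.01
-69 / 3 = -23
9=9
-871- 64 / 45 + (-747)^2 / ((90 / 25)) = 13871707 / 90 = 154130.08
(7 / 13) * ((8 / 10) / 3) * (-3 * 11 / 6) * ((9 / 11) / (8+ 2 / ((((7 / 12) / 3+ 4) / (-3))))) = -3171 / 32240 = -0.10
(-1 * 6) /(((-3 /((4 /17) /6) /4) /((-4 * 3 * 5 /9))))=-320 /153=-2.09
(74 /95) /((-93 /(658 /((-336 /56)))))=24346 /26505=0.92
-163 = -163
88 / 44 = 2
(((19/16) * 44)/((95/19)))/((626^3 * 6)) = 209/29437725120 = 0.00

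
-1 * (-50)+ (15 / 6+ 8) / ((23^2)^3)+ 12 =18356450257 / 296071778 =62.00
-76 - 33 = -109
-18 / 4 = -4.50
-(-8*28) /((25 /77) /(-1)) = -17248 /25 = -689.92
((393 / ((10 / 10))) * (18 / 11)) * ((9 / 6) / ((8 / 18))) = 95499 / 44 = 2170.43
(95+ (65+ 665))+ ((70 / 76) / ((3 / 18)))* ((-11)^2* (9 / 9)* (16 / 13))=407055 / 247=1648.00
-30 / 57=-10 / 19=-0.53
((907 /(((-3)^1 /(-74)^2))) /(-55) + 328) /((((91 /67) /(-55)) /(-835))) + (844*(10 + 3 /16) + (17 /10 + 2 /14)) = 5617878259307 /5460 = 1028915432.11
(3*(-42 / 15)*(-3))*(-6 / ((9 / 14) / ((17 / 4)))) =-4998 / 5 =-999.60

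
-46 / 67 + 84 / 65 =2638 / 4355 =0.61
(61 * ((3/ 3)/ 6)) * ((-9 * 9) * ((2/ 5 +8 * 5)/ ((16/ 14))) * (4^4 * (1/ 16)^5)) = -1164429/ 163840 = -7.11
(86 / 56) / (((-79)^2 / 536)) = 5762 / 43687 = 0.13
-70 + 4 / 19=-1326 / 19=-69.79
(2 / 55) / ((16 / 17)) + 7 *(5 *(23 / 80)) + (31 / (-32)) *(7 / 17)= 290291 / 29920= 9.70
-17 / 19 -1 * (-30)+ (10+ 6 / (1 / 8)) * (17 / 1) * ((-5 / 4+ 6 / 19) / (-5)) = 40533 / 190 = 213.33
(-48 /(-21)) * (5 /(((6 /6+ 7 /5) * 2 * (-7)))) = -50 /147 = -0.34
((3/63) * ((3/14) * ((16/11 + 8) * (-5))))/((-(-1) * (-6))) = 130/1617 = 0.08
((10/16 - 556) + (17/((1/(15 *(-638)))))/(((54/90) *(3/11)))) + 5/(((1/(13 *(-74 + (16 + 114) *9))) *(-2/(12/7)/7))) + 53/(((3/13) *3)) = -102393755/72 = -1422135.49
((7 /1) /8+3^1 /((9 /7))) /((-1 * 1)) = -77 /24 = -3.21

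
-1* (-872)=872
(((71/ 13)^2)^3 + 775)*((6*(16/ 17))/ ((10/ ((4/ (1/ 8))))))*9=1822570825826304/ 410278765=4442274.33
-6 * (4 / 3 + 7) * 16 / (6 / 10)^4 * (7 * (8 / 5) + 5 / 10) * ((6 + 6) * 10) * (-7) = 182000000 / 3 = 60666666.67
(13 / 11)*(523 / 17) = 6799 / 187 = 36.36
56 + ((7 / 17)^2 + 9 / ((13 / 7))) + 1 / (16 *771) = 2827859053 / 46346352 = 61.02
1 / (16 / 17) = 17 / 16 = 1.06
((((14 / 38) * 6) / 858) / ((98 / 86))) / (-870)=-43 / 16546530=-0.00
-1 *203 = -203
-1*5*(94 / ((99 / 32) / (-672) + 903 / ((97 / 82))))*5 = -1633945600 / 530758527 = -3.08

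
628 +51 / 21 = 4413 / 7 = 630.43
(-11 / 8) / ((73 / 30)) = -165 / 292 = -0.57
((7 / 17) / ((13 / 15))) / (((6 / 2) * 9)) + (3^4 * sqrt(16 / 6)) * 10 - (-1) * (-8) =-15877 / 1989 + 540 * sqrt(6) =1314.74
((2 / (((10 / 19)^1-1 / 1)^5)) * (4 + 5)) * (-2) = 1509.59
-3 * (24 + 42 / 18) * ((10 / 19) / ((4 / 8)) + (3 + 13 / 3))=-37762 / 57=-662.49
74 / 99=0.75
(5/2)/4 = 5/8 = 0.62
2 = 2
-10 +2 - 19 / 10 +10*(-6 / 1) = -699 / 10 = -69.90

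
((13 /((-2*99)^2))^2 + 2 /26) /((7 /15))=0.16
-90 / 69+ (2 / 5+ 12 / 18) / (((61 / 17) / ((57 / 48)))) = -20021 / 21045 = -0.95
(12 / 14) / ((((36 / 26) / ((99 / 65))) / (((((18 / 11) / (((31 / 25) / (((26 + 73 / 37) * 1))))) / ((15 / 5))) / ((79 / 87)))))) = 8104050 / 634291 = 12.78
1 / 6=0.17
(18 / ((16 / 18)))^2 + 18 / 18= 411.06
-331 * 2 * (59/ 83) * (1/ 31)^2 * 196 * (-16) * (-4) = -489943552/ 79763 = -6142.49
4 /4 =1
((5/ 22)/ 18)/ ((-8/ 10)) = -25/ 1584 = -0.02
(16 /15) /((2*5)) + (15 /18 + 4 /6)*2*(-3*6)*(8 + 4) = -647.89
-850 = -850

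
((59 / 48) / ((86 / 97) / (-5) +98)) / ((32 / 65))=1859975 / 72873984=0.03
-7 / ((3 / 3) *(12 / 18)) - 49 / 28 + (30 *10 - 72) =215.75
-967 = -967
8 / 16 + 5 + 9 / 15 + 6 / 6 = 71 / 10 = 7.10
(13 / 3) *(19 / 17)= 247 / 51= 4.84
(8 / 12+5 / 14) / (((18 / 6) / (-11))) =-473 / 126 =-3.75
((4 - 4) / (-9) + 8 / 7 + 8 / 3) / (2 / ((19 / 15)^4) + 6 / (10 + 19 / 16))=933098360 / 321662943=2.90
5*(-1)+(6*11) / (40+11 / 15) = -2065 / 611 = -3.38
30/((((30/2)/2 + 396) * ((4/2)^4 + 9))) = 4/1345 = 0.00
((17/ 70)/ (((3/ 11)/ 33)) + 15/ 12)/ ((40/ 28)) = 4289/ 200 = 21.44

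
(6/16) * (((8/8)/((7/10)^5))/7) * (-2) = -75000/117649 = -0.64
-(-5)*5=25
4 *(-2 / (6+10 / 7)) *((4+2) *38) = -3192 / 13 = -245.54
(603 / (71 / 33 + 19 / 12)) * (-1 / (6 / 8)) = -106128 / 493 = -215.27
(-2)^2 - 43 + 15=-24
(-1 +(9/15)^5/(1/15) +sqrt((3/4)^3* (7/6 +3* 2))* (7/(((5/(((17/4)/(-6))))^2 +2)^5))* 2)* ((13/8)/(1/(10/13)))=211679359547145* sqrt(86)/24122321953906049483776 +26/125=0.21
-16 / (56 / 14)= -4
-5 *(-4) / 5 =4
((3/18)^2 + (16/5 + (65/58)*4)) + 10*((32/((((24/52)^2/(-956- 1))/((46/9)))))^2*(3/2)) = 1141427707497048323/140940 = 8098678214112.73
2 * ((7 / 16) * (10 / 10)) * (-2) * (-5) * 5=175 / 4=43.75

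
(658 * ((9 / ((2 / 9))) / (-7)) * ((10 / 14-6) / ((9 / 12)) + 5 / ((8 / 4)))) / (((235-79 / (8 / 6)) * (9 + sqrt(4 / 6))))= 10.03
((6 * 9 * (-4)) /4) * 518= -27972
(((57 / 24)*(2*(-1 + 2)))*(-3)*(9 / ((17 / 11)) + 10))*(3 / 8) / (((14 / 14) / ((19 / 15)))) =-291327 / 2720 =-107.11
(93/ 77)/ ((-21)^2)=31/ 11319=0.00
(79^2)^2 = 38950081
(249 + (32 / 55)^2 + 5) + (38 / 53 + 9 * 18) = 66864422 / 160325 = 417.06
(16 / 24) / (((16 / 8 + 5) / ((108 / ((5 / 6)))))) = 432 / 35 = 12.34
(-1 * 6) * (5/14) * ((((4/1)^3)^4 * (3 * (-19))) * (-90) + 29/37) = -47767250534835/259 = -184429538744.54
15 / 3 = 5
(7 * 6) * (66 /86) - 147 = -4935 /43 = -114.77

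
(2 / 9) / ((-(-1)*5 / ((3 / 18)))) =1 / 135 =0.01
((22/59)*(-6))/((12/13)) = -143/59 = -2.42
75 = 75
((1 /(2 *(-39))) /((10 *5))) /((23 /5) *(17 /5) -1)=-1 /57096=-0.00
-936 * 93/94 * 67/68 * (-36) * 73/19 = 1915882956/15181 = 126202.68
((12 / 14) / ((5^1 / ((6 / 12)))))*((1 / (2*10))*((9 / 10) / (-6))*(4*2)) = -9 / 1750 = -0.01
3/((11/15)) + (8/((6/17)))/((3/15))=3875/33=117.42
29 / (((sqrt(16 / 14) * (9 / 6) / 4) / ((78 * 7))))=10556 * sqrt(14)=39496.94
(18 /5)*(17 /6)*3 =153 /5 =30.60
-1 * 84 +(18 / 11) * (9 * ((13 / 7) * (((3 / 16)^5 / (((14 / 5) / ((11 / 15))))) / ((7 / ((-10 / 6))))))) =-30211713867 / 359661568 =-84.00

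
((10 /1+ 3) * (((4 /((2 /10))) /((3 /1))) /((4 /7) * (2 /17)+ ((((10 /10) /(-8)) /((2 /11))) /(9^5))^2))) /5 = 1841170933195776 /7140934467647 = 257.83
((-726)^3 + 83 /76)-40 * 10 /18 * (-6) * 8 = -87245592679 /228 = -382656108.24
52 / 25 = 2.08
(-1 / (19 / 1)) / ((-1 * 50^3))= 1 / 2375000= 0.00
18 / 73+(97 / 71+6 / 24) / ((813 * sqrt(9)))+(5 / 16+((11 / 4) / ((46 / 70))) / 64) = 5169937825 / 8270243584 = 0.63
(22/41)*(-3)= -66/41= -1.61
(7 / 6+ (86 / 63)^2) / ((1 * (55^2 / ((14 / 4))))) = 24053 / 6860700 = 0.00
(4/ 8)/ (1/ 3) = 3/ 2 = 1.50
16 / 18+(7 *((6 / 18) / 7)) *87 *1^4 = 269 / 9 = 29.89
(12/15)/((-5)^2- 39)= -0.06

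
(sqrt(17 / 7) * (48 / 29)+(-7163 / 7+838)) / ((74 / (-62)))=40207 / 259 - 1488 * sqrt(119) / 7511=153.08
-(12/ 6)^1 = -2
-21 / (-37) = 21 / 37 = 0.57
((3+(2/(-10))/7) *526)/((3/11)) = 5730.90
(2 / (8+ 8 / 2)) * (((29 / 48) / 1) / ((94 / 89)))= 2581 / 27072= 0.10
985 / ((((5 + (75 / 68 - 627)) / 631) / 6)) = -253586280 / 42221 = -6006.16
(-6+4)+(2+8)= 8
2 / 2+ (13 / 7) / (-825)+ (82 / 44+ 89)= 1060999 / 11550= 91.86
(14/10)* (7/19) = 49/95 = 0.52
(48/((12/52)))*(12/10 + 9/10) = 2184/5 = 436.80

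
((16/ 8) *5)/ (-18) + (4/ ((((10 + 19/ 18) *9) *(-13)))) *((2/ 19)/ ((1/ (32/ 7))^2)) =-12189941/ 21676473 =-0.56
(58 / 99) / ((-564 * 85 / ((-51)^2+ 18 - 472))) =-62263 / 2373030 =-0.03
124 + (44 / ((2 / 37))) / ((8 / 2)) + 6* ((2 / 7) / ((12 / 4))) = 4593 / 14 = 328.07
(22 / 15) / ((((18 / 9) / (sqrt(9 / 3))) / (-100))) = -220* sqrt(3) / 3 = -127.02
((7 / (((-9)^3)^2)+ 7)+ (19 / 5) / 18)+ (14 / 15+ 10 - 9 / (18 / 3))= 44227736 / 2657205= 16.64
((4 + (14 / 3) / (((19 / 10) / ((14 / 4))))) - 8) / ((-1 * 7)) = -0.66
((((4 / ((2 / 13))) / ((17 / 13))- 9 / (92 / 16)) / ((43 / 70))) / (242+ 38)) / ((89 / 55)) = 0.07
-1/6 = -0.17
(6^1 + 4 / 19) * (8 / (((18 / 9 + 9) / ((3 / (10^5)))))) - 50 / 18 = -32654657 / 11756250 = -2.78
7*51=357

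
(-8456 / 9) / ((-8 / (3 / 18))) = 1057 / 54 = 19.57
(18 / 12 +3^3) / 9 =19 / 6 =3.17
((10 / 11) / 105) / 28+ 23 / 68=0.34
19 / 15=1.27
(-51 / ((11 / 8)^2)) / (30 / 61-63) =66368 / 153791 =0.43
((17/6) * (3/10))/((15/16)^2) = 1088/1125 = 0.97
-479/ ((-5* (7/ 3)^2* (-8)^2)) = 4311/ 15680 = 0.27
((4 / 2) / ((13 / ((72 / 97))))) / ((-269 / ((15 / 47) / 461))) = -2160 / 7349641403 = -0.00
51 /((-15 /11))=-187 /5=-37.40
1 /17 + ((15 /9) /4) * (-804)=-5694 /17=-334.94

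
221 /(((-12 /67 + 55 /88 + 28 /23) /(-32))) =-4251.82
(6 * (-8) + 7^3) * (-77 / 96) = -22715 / 96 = -236.61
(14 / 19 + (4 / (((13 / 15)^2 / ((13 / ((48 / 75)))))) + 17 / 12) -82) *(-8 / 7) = -167920 / 5187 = -32.37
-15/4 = -3.75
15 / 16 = 0.94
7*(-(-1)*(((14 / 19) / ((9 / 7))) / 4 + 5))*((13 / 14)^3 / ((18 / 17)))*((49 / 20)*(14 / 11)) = 459878237 / 5417280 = 84.89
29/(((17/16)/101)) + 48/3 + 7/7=47153/17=2773.71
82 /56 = 41 /28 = 1.46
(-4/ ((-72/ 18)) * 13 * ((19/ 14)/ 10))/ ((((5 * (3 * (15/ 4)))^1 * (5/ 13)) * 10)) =3211/ 393750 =0.01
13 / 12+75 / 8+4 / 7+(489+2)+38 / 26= 1099625 / 2184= 503.49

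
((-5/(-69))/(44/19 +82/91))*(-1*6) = -8645/63963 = -0.14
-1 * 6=-6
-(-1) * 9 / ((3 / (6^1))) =18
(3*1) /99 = 1 /33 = 0.03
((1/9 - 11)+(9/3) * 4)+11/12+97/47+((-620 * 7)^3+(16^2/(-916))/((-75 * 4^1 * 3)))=-791853860257162817/9686700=-81746503995.91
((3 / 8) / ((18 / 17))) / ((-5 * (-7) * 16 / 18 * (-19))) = -51 / 85120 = -0.00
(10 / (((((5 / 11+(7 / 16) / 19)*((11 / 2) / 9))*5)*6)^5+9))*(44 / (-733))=-277604734158766080 / 23798771412456598786829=-0.00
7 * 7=49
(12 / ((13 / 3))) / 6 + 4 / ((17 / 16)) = 934 / 221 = 4.23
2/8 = 1/4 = 0.25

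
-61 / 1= -61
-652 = -652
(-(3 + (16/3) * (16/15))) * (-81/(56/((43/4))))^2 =-527037111/250880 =-2100.75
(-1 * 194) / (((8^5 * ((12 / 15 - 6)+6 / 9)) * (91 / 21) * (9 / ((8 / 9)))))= 485 / 16293888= 0.00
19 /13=1.46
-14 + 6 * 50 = 286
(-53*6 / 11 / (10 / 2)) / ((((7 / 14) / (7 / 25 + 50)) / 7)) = -5596164 / 1375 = -4069.94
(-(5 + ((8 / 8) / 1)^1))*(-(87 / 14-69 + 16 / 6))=-2525 / 7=-360.71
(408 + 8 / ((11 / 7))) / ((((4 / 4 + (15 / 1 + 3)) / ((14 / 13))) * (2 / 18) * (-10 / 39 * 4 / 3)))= -644112 / 1045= -616.38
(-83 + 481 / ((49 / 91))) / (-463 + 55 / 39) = -110604 / 63007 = -1.76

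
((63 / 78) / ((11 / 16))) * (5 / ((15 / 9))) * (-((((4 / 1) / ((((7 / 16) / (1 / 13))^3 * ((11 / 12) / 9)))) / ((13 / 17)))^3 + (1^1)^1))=-92057376471840975740176872 / 25563401476840332819286573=-3.60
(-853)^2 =727609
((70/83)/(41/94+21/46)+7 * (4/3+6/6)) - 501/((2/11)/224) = -617214.72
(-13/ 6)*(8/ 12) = -1.44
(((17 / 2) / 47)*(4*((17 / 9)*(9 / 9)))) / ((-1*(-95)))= 578 / 40185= 0.01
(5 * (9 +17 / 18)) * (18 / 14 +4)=33115 / 126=262.82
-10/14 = -0.71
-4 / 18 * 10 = -20 / 9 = -2.22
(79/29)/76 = 79/2204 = 0.04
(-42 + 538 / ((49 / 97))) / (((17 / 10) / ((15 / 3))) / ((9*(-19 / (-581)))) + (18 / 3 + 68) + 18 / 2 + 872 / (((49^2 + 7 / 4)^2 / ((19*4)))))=807955732677600 / 66472725494767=12.15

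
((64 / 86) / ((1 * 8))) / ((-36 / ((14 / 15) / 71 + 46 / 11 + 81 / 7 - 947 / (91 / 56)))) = 604461881 / 412567155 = 1.47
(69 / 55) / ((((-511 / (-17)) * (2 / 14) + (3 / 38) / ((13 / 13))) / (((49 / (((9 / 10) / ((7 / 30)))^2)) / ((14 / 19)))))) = 48414793 / 37756125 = 1.28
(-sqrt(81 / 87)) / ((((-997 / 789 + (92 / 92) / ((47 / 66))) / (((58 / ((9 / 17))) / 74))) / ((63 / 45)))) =-210137 * sqrt(87) / 137825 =-14.22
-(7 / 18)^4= -2401 / 104976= -0.02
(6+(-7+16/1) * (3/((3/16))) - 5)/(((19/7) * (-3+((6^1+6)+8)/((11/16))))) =1595/779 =2.05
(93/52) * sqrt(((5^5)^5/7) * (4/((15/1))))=7568359375 * sqrt(21)/182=190563624.85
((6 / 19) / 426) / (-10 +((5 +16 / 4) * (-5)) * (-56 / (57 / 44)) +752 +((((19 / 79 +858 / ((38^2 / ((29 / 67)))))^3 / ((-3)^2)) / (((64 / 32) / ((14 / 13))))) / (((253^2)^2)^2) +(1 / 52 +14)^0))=5769174893701524866335529475048447933528 / 20921722369237087777445211988193222370597847201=0.00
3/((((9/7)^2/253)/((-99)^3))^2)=66160013773252707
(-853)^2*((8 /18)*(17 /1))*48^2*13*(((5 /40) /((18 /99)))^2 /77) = 7075269916 /7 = 1010752845.14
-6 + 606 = 600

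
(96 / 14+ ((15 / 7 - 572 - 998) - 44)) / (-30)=107 / 2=53.50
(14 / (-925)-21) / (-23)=19439 / 21275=0.91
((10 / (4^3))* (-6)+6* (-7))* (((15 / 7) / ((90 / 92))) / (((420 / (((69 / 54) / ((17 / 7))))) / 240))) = -121141 / 4284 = -28.28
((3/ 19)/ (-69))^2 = 1/ 190969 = 0.00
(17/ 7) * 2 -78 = -512/ 7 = -73.14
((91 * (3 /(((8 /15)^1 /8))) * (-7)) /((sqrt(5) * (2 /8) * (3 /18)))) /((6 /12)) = -615330.13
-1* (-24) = 24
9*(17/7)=153/7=21.86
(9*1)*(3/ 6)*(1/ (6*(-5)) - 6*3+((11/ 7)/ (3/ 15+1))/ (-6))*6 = -68991/ 140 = -492.79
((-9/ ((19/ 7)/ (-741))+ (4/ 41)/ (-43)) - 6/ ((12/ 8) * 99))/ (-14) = -61261423/ 349074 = -175.50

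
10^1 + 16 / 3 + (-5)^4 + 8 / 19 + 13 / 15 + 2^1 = 643.62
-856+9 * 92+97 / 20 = -463 / 20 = -23.15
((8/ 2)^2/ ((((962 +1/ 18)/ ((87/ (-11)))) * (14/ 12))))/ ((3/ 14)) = -100224/ 190487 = -0.53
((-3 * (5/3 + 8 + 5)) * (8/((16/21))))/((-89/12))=5544/89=62.29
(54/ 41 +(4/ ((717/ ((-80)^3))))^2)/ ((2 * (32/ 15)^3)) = 420160.78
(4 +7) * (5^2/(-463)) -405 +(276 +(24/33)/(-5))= -129.74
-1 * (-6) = 6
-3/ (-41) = 3/ 41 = 0.07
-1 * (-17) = 17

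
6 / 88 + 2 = 91 / 44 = 2.07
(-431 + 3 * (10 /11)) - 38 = -5129 /11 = -466.27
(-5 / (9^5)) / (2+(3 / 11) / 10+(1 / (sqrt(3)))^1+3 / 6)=-38225 / 1081344654+15125 * sqrt(3) / 3244033962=-0.00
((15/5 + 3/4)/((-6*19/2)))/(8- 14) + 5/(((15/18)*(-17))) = -2651/7752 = -0.34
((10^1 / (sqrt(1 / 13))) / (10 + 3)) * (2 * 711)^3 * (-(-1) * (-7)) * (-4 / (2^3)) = 100639120680 * sqrt(13) / 13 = 27912269994.57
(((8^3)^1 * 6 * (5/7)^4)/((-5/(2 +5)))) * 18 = -6912000/343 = -20151.60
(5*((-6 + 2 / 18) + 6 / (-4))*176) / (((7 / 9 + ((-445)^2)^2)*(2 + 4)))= -665 / 24063075384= -0.00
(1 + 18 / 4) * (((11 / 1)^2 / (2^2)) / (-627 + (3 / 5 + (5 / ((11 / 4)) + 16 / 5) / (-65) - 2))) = -4758325 / 17974448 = -0.26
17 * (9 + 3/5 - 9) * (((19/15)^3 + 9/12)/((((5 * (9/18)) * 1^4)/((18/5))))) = 638537/15625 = 40.87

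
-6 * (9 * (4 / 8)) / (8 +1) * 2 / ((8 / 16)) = -12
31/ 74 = 0.42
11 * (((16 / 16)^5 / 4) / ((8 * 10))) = 0.03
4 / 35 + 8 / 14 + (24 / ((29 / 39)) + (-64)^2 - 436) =3748356 / 1015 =3692.96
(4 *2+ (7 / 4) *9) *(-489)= -46455 / 4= -11613.75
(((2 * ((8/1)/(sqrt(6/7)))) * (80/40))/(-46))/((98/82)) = -328 * sqrt(42)/3381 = -0.63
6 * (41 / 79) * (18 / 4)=1107 / 79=14.01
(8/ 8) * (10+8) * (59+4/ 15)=5334/ 5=1066.80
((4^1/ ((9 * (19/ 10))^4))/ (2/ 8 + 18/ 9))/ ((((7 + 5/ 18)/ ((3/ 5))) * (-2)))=-32000/ 37336575537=-0.00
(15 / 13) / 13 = 15 / 169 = 0.09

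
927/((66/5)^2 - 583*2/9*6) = -69525/45232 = -1.54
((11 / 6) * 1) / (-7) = -11 / 42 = -0.26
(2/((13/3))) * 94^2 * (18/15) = 318096/65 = 4893.78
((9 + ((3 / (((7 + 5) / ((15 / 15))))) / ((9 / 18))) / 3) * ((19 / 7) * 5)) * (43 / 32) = 224675 / 1344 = 167.17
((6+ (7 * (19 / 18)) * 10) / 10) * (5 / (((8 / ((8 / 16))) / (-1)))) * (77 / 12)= -55363 / 3456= -16.02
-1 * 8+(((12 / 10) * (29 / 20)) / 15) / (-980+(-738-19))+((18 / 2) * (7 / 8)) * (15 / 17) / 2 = -267284819 / 59058000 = -4.53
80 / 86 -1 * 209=-8947 / 43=-208.07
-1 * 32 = -32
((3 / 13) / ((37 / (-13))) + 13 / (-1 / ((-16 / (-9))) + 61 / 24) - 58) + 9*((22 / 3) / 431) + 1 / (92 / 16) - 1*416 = -16278706661 / 34844195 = -467.19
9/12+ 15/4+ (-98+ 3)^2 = 18059/2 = 9029.50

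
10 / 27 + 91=91.37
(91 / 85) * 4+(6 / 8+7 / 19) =5.40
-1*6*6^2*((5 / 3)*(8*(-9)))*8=207360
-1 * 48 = -48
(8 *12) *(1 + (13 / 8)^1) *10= 2520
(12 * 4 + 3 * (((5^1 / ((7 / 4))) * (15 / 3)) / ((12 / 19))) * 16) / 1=7936 / 7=1133.71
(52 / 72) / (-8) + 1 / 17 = -0.03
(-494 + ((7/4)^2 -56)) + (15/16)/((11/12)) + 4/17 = -1632673/2992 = -545.68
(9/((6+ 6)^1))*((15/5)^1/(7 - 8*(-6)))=9/220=0.04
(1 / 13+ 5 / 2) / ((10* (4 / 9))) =603 / 1040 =0.58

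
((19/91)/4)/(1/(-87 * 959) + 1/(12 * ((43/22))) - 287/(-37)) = 120099817/17945279742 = 0.01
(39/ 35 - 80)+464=13479/ 35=385.11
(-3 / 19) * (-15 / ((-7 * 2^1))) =-45 / 266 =-0.17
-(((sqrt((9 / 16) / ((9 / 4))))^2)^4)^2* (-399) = 399 / 65536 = 0.01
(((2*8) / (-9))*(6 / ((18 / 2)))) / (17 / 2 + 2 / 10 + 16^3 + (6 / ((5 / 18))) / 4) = -320 / 1109727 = -0.00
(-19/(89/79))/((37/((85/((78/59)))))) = -7527515/256854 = -29.31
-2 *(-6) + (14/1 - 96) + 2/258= -9029/129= -69.99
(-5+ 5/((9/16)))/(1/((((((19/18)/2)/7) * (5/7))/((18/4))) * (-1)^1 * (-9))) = 475/1134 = 0.42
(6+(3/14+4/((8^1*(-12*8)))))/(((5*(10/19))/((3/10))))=31711/44800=0.71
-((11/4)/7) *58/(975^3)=-319/12976031250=-0.00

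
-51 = -51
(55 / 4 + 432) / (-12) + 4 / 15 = -8851 / 240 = -36.88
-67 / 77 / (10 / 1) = -0.09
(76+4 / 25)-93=-16.84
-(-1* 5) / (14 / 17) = 85 / 14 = 6.07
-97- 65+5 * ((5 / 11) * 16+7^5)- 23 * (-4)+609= 930714 / 11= 84610.36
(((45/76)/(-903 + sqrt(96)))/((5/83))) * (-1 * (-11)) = -2473317/20654596 - 2739 * sqrt(6)/5163649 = -0.12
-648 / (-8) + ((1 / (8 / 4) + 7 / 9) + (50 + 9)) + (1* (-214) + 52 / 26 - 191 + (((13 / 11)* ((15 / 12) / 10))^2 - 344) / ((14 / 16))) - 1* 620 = -77744851 / 60984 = -1274.84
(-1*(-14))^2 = 196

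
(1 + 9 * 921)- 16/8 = 8288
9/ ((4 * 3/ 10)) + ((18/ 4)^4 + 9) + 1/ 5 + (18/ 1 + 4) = 35901/ 80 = 448.76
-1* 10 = -10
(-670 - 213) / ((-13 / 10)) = 8830 / 13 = 679.23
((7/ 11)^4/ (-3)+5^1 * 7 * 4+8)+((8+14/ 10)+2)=34994626/ 219615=159.35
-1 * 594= -594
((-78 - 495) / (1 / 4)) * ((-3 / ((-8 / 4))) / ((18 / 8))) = -1528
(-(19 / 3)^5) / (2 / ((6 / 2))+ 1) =-2476099 / 405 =-6113.82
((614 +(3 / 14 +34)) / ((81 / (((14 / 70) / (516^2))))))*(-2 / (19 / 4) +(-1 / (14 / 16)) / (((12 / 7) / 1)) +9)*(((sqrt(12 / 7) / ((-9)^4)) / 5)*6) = 54571*sqrt(21) / 21955983234696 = 0.00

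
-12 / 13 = -0.92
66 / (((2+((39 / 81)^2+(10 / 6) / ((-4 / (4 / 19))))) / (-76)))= -34738308 / 14849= -2339.44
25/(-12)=-25/12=-2.08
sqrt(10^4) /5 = 20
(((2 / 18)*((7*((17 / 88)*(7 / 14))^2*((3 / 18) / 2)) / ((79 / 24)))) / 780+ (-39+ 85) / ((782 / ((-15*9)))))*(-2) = 1159560196009 / 73009347840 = 15.88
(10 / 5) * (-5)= -10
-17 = -17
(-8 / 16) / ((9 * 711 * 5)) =-1 / 63990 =-0.00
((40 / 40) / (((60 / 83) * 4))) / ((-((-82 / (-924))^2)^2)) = -78777964881 / 14128805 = -5575.70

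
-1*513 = -513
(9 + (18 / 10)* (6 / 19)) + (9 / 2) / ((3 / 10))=2334 / 95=24.57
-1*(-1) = 1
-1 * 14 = -14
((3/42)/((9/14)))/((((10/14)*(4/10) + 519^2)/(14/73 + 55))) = 9401/412930851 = 0.00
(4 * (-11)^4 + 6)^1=58570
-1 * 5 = -5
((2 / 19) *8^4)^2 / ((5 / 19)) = 67108864 / 95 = 706409.09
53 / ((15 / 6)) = 106 / 5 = 21.20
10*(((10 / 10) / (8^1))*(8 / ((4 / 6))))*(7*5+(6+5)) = 690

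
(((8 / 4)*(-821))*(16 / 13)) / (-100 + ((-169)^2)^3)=-26272 / 302875106590953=-0.00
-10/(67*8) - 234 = -62717/268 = -234.02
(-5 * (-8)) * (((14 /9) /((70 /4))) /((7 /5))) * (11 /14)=880 /441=2.00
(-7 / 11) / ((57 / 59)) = -413 / 627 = -0.66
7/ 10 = 0.70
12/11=1.09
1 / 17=0.06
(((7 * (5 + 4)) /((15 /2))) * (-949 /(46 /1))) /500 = -19929 /57500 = -0.35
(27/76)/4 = 0.09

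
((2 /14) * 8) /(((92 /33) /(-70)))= -660 /23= -28.70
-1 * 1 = -1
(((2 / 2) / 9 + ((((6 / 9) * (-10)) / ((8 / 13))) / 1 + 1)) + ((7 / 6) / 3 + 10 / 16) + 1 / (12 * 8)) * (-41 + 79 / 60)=397627 / 1152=345.16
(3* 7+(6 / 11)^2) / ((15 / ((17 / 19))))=14603 / 11495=1.27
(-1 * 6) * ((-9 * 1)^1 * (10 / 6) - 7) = 132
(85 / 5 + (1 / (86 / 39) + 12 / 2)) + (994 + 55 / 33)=262933 / 258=1019.12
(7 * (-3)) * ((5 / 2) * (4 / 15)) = -14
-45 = -45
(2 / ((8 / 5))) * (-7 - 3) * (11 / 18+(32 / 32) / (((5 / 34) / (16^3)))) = -12534035 / 36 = -348167.64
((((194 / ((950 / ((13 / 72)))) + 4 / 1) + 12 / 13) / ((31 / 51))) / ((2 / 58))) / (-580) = -37488281 / 91884000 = -0.41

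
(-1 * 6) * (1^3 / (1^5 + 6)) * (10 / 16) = -15 / 28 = -0.54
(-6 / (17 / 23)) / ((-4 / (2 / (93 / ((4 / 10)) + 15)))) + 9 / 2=4.52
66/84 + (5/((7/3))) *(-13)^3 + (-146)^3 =-3116843.07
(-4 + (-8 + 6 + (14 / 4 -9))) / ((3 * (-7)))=23 / 42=0.55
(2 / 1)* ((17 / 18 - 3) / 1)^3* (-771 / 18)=13017821 / 17496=744.05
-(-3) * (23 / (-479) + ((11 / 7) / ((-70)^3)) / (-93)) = -5135733731 / 35652449000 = -0.14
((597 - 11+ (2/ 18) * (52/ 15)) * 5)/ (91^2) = 0.35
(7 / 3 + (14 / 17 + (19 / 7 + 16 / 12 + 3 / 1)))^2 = 104.13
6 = 6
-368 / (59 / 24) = -8832 / 59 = -149.69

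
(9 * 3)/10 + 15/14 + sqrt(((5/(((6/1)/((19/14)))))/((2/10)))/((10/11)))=sqrt(43890)/84 + 132/35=6.27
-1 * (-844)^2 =-712336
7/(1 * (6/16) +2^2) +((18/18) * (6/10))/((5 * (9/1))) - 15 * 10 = -11129/75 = -148.39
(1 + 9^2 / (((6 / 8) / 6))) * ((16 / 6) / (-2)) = -2596 / 3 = -865.33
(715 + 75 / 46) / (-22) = -32.57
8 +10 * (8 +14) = 228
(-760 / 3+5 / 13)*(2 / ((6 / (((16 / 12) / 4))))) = -9865 / 351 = -28.11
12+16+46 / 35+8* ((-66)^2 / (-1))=-1218654 / 35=-34818.69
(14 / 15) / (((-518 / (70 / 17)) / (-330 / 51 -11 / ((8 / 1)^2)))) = 16863 / 342176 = 0.05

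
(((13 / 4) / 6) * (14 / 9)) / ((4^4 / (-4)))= -91 / 6912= -0.01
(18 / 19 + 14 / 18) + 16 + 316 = 57067 / 171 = 333.73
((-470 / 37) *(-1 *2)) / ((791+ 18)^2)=940 / 24215797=0.00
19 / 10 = 1.90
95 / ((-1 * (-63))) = 95 / 63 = 1.51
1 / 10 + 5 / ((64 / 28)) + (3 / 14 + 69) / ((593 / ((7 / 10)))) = 22479 / 9488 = 2.37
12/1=12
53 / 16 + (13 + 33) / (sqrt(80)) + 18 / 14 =515 / 112 + 23*sqrt(5) / 10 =9.74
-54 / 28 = -27 / 14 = -1.93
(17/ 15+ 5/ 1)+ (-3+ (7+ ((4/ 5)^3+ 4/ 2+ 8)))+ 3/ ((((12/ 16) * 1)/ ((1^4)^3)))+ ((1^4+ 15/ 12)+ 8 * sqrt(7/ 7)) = 52343/ 1500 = 34.90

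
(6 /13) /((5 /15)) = 18 /13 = 1.38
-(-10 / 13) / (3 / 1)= 10 / 39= 0.26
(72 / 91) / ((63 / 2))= 16 / 637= 0.03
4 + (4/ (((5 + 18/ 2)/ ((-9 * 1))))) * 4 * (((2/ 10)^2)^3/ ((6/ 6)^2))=4.00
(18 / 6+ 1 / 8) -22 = -151 / 8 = -18.88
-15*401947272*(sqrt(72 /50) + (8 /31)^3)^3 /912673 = -7186656208508894134558656 /603268231906152089575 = -11912.87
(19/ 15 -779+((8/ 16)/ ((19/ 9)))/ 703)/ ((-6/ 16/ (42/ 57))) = 17452141784/ 11420235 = 1528.18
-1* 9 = -9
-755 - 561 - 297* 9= -3989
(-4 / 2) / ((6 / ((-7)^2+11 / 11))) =-50 / 3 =-16.67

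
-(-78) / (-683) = -78 / 683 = -0.11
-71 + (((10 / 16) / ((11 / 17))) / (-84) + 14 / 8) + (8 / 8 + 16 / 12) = -164911 / 2464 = -66.93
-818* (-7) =5726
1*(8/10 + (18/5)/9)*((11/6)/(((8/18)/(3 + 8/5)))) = 2277/100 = 22.77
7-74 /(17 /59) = -4247 /17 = -249.82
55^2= 3025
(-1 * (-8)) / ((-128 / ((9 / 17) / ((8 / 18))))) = -81 / 1088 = -0.07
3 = 3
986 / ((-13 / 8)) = -7888 / 13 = -606.77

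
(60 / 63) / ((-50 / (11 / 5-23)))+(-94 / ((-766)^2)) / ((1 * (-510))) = 691590287 / 1745599100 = 0.40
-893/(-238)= 893/238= 3.75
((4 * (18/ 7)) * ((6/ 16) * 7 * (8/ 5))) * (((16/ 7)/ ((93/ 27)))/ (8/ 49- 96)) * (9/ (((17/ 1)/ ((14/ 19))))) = -3429216/ 29388155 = -0.12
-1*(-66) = 66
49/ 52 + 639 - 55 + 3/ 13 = 30429/ 52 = 585.17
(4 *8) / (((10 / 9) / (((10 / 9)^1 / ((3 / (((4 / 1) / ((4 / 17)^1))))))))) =544 / 3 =181.33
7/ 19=0.37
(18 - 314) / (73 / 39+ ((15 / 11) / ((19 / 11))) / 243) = -2961036 / 18757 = -157.86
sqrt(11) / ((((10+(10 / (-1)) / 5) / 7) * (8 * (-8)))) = -7 * sqrt(11) / 512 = -0.05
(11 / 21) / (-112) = -11 / 2352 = -0.00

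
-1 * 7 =-7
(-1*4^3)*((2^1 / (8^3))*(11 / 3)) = -11 / 12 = -0.92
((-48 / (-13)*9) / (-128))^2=0.07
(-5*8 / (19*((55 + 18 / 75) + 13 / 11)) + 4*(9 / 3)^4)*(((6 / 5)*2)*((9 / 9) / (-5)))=-95505496 / 614175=-155.50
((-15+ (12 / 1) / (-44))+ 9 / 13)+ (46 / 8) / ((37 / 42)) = -85221 / 10582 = -8.05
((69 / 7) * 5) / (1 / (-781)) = -269445 / 7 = -38492.14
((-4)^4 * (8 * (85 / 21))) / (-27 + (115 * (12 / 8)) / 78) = -9052160 / 27069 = -334.41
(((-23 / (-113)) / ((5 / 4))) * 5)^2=8464 / 12769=0.66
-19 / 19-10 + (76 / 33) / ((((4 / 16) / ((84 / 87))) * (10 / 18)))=7991 / 1595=5.01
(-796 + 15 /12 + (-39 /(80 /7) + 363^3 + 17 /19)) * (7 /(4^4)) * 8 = 508925561151 /48640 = 10463107.75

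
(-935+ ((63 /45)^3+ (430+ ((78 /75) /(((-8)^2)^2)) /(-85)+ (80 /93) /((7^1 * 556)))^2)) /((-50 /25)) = -91983.97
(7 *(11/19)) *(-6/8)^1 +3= -3/76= -0.04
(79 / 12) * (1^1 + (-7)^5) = -221279 / 2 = -110639.50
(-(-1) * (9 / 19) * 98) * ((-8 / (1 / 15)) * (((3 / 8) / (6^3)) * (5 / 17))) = -3675 / 1292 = -2.84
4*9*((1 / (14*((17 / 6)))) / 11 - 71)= -3345696 / 1309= -2555.92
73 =73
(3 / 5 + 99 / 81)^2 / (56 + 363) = 6724 / 848475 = 0.01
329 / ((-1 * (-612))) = 329 / 612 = 0.54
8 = 8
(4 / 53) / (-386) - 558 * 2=-1116.00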